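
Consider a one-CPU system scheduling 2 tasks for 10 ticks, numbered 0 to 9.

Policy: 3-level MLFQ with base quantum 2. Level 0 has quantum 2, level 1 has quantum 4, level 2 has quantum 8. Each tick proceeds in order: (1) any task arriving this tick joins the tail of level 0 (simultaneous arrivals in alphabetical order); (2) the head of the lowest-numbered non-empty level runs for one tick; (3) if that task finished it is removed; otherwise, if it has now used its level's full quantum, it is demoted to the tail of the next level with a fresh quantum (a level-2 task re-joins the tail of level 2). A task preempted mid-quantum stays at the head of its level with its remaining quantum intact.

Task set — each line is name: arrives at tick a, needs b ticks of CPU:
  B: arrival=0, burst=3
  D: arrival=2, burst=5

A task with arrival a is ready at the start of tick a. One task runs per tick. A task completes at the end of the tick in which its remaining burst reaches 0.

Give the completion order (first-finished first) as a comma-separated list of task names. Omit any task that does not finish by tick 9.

t=0: L0/L1/L2 = B/-/- → run B
t=1: L0/L1/L2 = B/-/- → run B
t=2: L0/L1/L2 = D/B/- → run D
t=3: L0/L1/L2 = D/B/- → run D
t=4: L0/L1/L2 = -/BD/- → run B
t=5: L0/L1/L2 = -/D/- → run D
t=6: L0/L1/L2 = -/D/- → run D
t=7: L0/L1/L2 = -/D/- → run D
t=8: (idle)
t=9: (idle)

completion order = B, D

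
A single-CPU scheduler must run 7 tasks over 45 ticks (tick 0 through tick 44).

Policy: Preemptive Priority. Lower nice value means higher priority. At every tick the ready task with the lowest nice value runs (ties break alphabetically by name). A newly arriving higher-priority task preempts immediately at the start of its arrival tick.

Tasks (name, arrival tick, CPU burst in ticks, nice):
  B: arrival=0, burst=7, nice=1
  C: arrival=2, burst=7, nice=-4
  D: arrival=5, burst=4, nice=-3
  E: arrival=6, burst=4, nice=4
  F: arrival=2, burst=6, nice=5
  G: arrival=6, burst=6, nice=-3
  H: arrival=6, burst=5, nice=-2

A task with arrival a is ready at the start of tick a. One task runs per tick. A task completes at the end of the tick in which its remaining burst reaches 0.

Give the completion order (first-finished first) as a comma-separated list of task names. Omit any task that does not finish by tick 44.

t=0: ready={B} → run B
t=1: ready={B} → run B
t=2: ready={B,C,F} → run C
t=3: ready={B,C,F} → run C
t=4: ready={B,C,F} → run C
t=5: ready={B,C,D,F} → run C
t=6: ready={B,C,D,E,F,G,H} → run C
t=7: ready={B,C,D,E,F,G,H} → run C
t=8: ready={B,C,D,E,F,G,H} → run C
t=9: ready={B,D,E,F,G,H} → run D
t=10: ready={B,D,E,F,G,H} → run D
t=11: ready={B,D,E,F,G,H} → run D
t=12: ready={B,D,E,F,G,H} → run D
t=13: ready={B,E,F,G,H} → run G
t=14: ready={B,E,F,G,H} → run G
t=15: ready={B,E,F,G,H} → run G
t=16: ready={B,E,F,G,H} → run G
t=17: ready={B,E,F,G,H} → run G
t=18: ready={B,E,F,G,H} → run G
t=19: ready={B,E,F,H} → run H
t=20: ready={B,E,F,H} → run H
t=21: ready={B,E,F,H} → run H
t=22: ready={B,E,F,H} → run H
t=23: ready={B,E,F,H} → run H
t=24: ready={B,E,F} → run B
t=25: ready={B,E,F} → run B
t=26: ready={B,E,F} → run B
t=27: ready={B,E,F} → run B
t=28: ready={B,E,F} → run B
t=29: ready={E,F} → run E
t=30: ready={E,F} → run E
t=31: ready={E,F} → run E
t=32: ready={E,F} → run E
t=33: ready={F} → run F
t=34: ready={F} → run F
t=35: ready={F} → run F
t=36: ready={F} → run F
t=37: ready={F} → run F
t=38: ready={F} → run F
t=39: (idle)
t=40: (idle)
t=41: (idle)
t=42: (idle)
t=43: (idle)
t=44: (idle)

completion order = C, D, G, H, B, E, F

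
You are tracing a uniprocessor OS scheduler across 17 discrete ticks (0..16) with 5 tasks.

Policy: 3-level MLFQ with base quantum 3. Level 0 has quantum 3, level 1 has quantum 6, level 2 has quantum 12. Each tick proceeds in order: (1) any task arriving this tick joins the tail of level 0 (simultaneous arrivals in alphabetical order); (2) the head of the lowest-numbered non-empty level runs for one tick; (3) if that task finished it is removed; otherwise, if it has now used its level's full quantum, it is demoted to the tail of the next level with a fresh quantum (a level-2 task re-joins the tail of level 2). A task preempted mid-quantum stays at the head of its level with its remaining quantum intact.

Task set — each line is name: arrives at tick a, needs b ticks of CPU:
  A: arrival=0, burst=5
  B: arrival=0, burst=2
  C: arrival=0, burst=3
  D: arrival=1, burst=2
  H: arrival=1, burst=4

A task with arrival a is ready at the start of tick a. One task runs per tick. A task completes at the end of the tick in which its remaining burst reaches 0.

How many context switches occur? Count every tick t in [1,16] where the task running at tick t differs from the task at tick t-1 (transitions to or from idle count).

context switches = 7

t=0: L0/L1/L2 = ABC/-/- → run A
t=1: L0/L1/L2 = ABCDH/-/- → run A
t=2: L0/L1/L2 = ABCDH/-/- → run A
t=3: L0/L1/L2 = BCDH/A/- → run B
t=4: L0/L1/L2 = BCDH/A/- → run B
t=5: L0/L1/L2 = CDH/A/- → run C
t=6: L0/L1/L2 = CDH/A/- → run C
t=7: L0/L1/L2 = CDH/A/- → run C
t=8: L0/L1/L2 = DH/A/- → run D
t=9: L0/L1/L2 = DH/A/- → run D
t=10: L0/L1/L2 = H/A/- → run H
t=11: L0/L1/L2 = H/A/- → run H
t=12: L0/L1/L2 = H/A/- → run H
t=13: L0/L1/L2 = -/AH/- → run A
t=14: L0/L1/L2 = -/AH/- → run A
t=15: L0/L1/L2 = -/H/- → run H
t=16: (idle)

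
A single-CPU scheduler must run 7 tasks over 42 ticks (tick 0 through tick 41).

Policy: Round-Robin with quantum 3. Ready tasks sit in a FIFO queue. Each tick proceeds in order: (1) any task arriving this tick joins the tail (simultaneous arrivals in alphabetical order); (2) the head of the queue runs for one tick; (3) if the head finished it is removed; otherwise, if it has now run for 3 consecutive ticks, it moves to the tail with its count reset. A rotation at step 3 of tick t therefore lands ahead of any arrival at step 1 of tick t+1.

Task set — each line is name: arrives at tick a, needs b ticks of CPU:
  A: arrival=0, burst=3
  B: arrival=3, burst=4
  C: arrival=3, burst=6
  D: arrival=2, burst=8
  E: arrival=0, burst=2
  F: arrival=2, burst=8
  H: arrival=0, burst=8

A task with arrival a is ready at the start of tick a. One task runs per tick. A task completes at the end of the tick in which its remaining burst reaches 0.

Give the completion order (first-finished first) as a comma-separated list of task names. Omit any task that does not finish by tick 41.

t=0: queue=[A,E,H] q_used=0 → run A
t=1: queue=[A,E,H] q_used=1 → run A
t=2: queue=[A,E,H,D,F] q_used=2 → run A
t=3: queue=[E,H,D,F,B,C] q_used=0 → run E
t=4: queue=[E,H,D,F,B,C] q_used=1 → run E
t=5: queue=[H,D,F,B,C] q_used=0 → run H
t=6: queue=[H,D,F,B,C] q_used=1 → run H
t=7: queue=[H,D,F,B,C] q_used=2 → run H
t=8: queue=[D,F,B,C,H] q_used=0 → run D
t=9: queue=[D,F,B,C,H] q_used=1 → run D
t=10: queue=[D,F,B,C,H] q_used=2 → run D
t=11: queue=[F,B,C,H,D] q_used=0 → run F
t=12: queue=[F,B,C,H,D] q_used=1 → run F
t=13: queue=[F,B,C,H,D] q_used=2 → run F
t=14: queue=[B,C,H,D,F] q_used=0 → run B
t=15: queue=[B,C,H,D,F] q_used=1 → run B
t=16: queue=[B,C,H,D,F] q_used=2 → run B
t=17: queue=[C,H,D,F,B] q_used=0 → run C
t=18: queue=[C,H,D,F,B] q_used=1 → run C
t=19: queue=[C,H,D,F,B] q_used=2 → run C
t=20: queue=[H,D,F,B,C] q_used=0 → run H
t=21: queue=[H,D,F,B,C] q_used=1 → run H
t=22: queue=[H,D,F,B,C] q_used=2 → run H
t=23: queue=[D,F,B,C,H] q_used=0 → run D
t=24: queue=[D,F,B,C,H] q_used=1 → run D
t=25: queue=[D,F,B,C,H] q_used=2 → run D
t=26: queue=[F,B,C,H,D] q_used=0 → run F
t=27: queue=[F,B,C,H,D] q_used=1 → run F
t=28: queue=[F,B,C,H,D] q_used=2 → run F
t=29: queue=[B,C,H,D,F] q_used=0 → run B
t=30: queue=[C,H,D,F] q_used=0 → run C
t=31: queue=[C,H,D,F] q_used=1 → run C
t=32: queue=[C,H,D,F] q_used=2 → run C
t=33: queue=[H,D,F] q_used=0 → run H
t=34: queue=[H,D,F] q_used=1 → run H
t=35: queue=[D,F] q_used=0 → run D
t=36: queue=[D,F] q_used=1 → run D
t=37: queue=[F] q_used=0 → run F
t=38: queue=[F] q_used=1 → run F
t=39: (idle)
t=40: (idle)
t=41: (idle)

completion order = A, E, B, C, H, D, F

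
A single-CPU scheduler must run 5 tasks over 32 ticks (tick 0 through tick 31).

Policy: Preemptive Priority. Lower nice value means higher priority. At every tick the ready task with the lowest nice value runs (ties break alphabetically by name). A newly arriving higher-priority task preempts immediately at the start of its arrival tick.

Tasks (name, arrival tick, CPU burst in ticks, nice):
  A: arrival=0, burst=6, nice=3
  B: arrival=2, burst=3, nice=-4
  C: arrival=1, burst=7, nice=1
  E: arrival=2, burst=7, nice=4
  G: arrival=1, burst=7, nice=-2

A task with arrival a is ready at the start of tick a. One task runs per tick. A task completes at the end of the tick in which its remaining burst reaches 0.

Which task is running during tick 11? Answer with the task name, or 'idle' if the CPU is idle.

running at tick 11 = C

t=0: ready={A} → run A
t=1: ready={A,C,G} → run G
t=2: ready={A,B,C,E,G} → run B
t=3: ready={A,B,C,E,G} → run B
t=4: ready={A,B,C,E,G} → run B
t=5: ready={A,C,E,G} → run G
t=6: ready={A,C,E,G} → run G
t=7: ready={A,C,E,G} → run G
t=8: ready={A,C,E,G} → run G
t=9: ready={A,C,E,G} → run G
t=10: ready={A,C,E,G} → run G
t=11: ready={A,C,E} → run C
t=12: ready={A,C,E} → run C
t=13: ready={A,C,E} → run C
t=14: ready={A,C,E} → run C
t=15: ready={A,C,E} → run C
t=16: ready={A,C,E} → run C
t=17: ready={A,C,E} → run C
t=18: ready={A,E} → run A
t=19: ready={A,E} → run A
t=20: ready={A,E} → run A
t=21: ready={A,E} → run A
t=22: ready={A,E} → run A
t=23: ready={E} → run E
t=24: ready={E} → run E
t=25: ready={E} → run E
t=26: ready={E} → run E
t=27: ready={E} → run E
t=28: ready={E} → run E
t=29: ready={E} → run E
t=30: (idle)
t=31: (idle)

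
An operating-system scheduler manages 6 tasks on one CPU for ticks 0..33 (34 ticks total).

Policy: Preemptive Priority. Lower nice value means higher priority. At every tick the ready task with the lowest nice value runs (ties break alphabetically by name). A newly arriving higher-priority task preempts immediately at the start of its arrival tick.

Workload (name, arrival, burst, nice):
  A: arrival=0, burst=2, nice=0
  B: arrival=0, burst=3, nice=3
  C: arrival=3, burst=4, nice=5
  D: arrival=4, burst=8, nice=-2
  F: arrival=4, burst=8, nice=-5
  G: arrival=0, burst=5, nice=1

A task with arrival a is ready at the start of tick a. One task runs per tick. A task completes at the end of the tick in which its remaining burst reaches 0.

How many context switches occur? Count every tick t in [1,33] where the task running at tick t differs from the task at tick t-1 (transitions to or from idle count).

context switches = 7

t=0: ready={A,B,G} → run A
t=1: ready={A,B,G} → run A
t=2: ready={B,G} → run G
t=3: ready={B,C,G} → run G
t=4: ready={B,C,D,F,G} → run F
t=5: ready={B,C,D,F,G} → run F
t=6: ready={B,C,D,F,G} → run F
t=7: ready={B,C,D,F,G} → run F
t=8: ready={B,C,D,F,G} → run F
t=9: ready={B,C,D,F,G} → run F
t=10: ready={B,C,D,F,G} → run F
t=11: ready={B,C,D,F,G} → run F
t=12: ready={B,C,D,G} → run D
t=13: ready={B,C,D,G} → run D
t=14: ready={B,C,D,G} → run D
t=15: ready={B,C,D,G} → run D
t=16: ready={B,C,D,G} → run D
t=17: ready={B,C,D,G} → run D
t=18: ready={B,C,D,G} → run D
t=19: ready={B,C,D,G} → run D
t=20: ready={B,C,G} → run G
t=21: ready={B,C,G} → run G
t=22: ready={B,C,G} → run G
t=23: ready={B,C} → run B
t=24: ready={B,C} → run B
t=25: ready={B,C} → run B
t=26: ready={C} → run C
t=27: ready={C} → run C
t=28: ready={C} → run C
t=29: ready={C} → run C
t=30: (idle)
t=31: (idle)
t=32: (idle)
t=33: (idle)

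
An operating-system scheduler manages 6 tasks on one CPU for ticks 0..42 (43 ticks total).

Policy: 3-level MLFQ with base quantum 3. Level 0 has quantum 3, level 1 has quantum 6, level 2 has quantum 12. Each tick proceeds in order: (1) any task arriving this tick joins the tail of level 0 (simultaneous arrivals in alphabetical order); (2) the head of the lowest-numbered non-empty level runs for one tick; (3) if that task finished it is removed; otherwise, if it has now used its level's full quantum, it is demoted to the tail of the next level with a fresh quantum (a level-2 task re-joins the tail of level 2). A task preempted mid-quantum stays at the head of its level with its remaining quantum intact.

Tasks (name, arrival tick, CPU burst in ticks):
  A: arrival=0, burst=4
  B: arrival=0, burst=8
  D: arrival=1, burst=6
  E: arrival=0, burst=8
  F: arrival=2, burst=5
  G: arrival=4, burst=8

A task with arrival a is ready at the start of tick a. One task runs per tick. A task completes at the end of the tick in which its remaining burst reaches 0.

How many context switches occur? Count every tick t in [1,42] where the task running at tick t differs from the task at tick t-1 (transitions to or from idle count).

t=0: L0/L1/L2 = ABE/-/- → run A
t=1: L0/L1/L2 = ABED/-/- → run A
t=2: L0/L1/L2 = ABEDF/-/- → run A
t=3: L0/L1/L2 = BEDF/A/- → run B
t=4: L0/L1/L2 = BEDFG/A/- → run B
t=5: L0/L1/L2 = BEDFG/A/- → run B
t=6: L0/L1/L2 = EDFG/AB/- → run E
t=7: L0/L1/L2 = EDFG/AB/- → run E
t=8: L0/L1/L2 = EDFG/AB/- → run E
t=9: L0/L1/L2 = DFG/ABE/- → run D
t=10: L0/L1/L2 = DFG/ABE/- → run D
t=11: L0/L1/L2 = DFG/ABE/- → run D
t=12: L0/L1/L2 = FG/ABED/- → run F
t=13: L0/L1/L2 = FG/ABED/- → run F
t=14: L0/L1/L2 = FG/ABED/- → run F
t=15: L0/L1/L2 = G/ABEDF/- → run G
t=16: L0/L1/L2 = G/ABEDF/- → run G
t=17: L0/L1/L2 = G/ABEDF/- → run G
t=18: L0/L1/L2 = -/ABEDFG/- → run A
t=19: L0/L1/L2 = -/BEDFG/- → run B
t=20: L0/L1/L2 = -/BEDFG/- → run B
t=21: L0/L1/L2 = -/BEDFG/- → run B
t=22: L0/L1/L2 = -/BEDFG/- → run B
t=23: L0/L1/L2 = -/BEDFG/- → run B
t=24: L0/L1/L2 = -/EDFG/- → run E
t=25: L0/L1/L2 = -/EDFG/- → run E
t=26: L0/L1/L2 = -/EDFG/- → run E
t=27: L0/L1/L2 = -/EDFG/- → run E
t=28: L0/L1/L2 = -/EDFG/- → run E
t=29: L0/L1/L2 = -/DFG/- → run D
t=30: L0/L1/L2 = -/DFG/- → run D
t=31: L0/L1/L2 = -/DFG/- → run D
t=32: L0/L1/L2 = -/FG/- → run F
t=33: L0/L1/L2 = -/FG/- → run F
t=34: L0/L1/L2 = -/G/- → run G
t=35: L0/L1/L2 = -/G/- → run G
t=36: L0/L1/L2 = -/G/- → run G
t=37: L0/L1/L2 = -/G/- → run G
t=38: L0/L1/L2 = -/G/- → run G
t=39: (idle)
t=40: (idle)
t=41: (idle)
t=42: (idle)

context switches = 12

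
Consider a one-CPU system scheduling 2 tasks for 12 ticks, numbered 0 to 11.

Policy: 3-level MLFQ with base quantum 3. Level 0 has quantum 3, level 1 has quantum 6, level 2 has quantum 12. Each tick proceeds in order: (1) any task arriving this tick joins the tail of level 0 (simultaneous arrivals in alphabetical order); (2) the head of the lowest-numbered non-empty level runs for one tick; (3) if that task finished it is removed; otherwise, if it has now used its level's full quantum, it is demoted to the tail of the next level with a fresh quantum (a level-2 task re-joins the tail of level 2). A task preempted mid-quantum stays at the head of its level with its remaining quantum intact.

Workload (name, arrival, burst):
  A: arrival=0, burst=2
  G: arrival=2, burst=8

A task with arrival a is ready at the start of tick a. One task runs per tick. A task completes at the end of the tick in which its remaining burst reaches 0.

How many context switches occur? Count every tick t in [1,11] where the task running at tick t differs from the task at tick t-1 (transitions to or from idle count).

t=0: L0/L1/L2 = A/-/- → run A
t=1: L0/L1/L2 = A/-/- → run A
t=2: L0/L1/L2 = G/-/- → run G
t=3: L0/L1/L2 = G/-/- → run G
t=4: L0/L1/L2 = G/-/- → run G
t=5: L0/L1/L2 = -/G/- → run G
t=6: L0/L1/L2 = -/G/- → run G
t=7: L0/L1/L2 = -/G/- → run G
t=8: L0/L1/L2 = -/G/- → run G
t=9: L0/L1/L2 = -/G/- → run G
t=10: (idle)
t=11: (idle)

context switches = 2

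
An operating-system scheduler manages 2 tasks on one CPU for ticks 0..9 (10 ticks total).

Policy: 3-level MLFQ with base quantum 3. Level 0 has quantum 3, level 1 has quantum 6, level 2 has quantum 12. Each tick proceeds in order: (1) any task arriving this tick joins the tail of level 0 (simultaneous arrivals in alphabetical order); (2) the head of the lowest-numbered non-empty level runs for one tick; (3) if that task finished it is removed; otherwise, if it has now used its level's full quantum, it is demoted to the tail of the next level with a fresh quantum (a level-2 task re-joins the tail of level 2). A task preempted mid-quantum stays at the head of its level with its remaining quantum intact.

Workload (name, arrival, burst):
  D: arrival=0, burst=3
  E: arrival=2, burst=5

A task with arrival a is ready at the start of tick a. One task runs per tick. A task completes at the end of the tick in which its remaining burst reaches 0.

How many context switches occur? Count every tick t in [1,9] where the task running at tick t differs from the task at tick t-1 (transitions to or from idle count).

t=0: L0/L1/L2 = D/-/- → run D
t=1: L0/L1/L2 = D/-/- → run D
t=2: L0/L1/L2 = DE/-/- → run D
t=3: L0/L1/L2 = E/-/- → run E
t=4: L0/L1/L2 = E/-/- → run E
t=5: L0/L1/L2 = E/-/- → run E
t=6: L0/L1/L2 = -/E/- → run E
t=7: L0/L1/L2 = -/E/- → run E
t=8: (idle)
t=9: (idle)

context switches = 2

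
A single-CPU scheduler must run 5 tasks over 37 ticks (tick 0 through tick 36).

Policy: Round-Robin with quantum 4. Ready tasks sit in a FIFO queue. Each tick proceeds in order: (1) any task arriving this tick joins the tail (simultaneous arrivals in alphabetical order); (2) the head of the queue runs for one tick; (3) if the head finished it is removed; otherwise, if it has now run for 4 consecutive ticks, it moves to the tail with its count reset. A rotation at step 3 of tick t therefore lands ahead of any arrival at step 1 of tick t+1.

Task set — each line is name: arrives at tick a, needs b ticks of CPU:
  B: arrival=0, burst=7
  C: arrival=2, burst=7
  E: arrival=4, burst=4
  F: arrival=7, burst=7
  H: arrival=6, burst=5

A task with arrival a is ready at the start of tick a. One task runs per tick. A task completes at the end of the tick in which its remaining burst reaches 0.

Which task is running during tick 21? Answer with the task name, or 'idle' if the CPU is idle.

t=0: queue=[B] q_used=0 → run B
t=1: queue=[B] q_used=1 → run B
t=2: queue=[B,C] q_used=2 → run B
t=3: queue=[B,C] q_used=3 → run B
t=4: queue=[C,B,E] q_used=0 → run C
t=5: queue=[C,B,E] q_used=1 → run C
t=6: queue=[C,B,E,H] q_used=2 → run C
t=7: queue=[C,B,E,H,F] q_used=3 → run C
t=8: queue=[B,E,H,F,C] q_used=0 → run B
t=9: queue=[B,E,H,F,C] q_used=1 → run B
t=10: queue=[B,E,H,F,C] q_used=2 → run B
t=11: queue=[E,H,F,C] q_used=0 → run E
t=12: queue=[E,H,F,C] q_used=1 → run E
t=13: queue=[E,H,F,C] q_used=2 → run E
t=14: queue=[E,H,F,C] q_used=3 → run E
t=15: queue=[H,F,C] q_used=0 → run H
t=16: queue=[H,F,C] q_used=1 → run H
t=17: queue=[H,F,C] q_used=2 → run H
t=18: queue=[H,F,C] q_used=3 → run H
t=19: queue=[F,C,H] q_used=0 → run F
t=20: queue=[F,C,H] q_used=1 → run F
t=21: queue=[F,C,H] q_used=2 → run F
t=22: queue=[F,C,H] q_used=3 → run F
t=23: queue=[C,H,F] q_used=0 → run C
t=24: queue=[C,H,F] q_used=1 → run C
t=25: queue=[C,H,F] q_used=2 → run C
t=26: queue=[H,F] q_used=0 → run H
t=27: queue=[F] q_used=0 → run F
t=28: queue=[F] q_used=1 → run F
t=29: queue=[F] q_used=2 → run F
t=30: (idle)
t=31: (idle)
t=32: (idle)
t=33: (idle)
t=34: (idle)
t=35: (idle)
t=36: (idle)

running at tick 21 = F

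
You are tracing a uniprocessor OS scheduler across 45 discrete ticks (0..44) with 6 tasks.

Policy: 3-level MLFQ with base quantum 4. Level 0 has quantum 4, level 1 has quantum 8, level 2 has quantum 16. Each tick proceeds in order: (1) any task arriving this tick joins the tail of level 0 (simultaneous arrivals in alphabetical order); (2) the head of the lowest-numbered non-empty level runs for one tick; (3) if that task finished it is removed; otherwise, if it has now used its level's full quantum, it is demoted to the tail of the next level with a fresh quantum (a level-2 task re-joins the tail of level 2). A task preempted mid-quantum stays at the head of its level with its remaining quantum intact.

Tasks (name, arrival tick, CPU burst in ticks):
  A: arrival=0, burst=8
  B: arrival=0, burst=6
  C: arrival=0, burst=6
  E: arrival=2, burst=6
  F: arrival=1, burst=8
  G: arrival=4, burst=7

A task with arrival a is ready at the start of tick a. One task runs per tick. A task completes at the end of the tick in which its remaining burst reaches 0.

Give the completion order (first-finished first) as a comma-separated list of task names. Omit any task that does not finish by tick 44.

completion order = A, B, C, F, E, G

t=0: L0/L1/L2 = ABC/-/- → run A
t=1: L0/L1/L2 = ABCF/-/- → run A
t=2: L0/L1/L2 = ABCFE/-/- → run A
t=3: L0/L1/L2 = ABCFE/-/- → run A
t=4: L0/L1/L2 = BCFEG/A/- → run B
t=5: L0/L1/L2 = BCFEG/A/- → run B
t=6: L0/L1/L2 = BCFEG/A/- → run B
t=7: L0/L1/L2 = BCFEG/A/- → run B
t=8: L0/L1/L2 = CFEG/AB/- → run C
t=9: L0/L1/L2 = CFEG/AB/- → run C
t=10: L0/L1/L2 = CFEG/AB/- → run C
t=11: L0/L1/L2 = CFEG/AB/- → run C
t=12: L0/L1/L2 = FEG/ABC/- → run F
t=13: L0/L1/L2 = FEG/ABC/- → run F
t=14: L0/L1/L2 = FEG/ABC/- → run F
t=15: L0/L1/L2 = FEG/ABC/- → run F
t=16: L0/L1/L2 = EG/ABCF/- → run E
t=17: L0/L1/L2 = EG/ABCF/- → run E
t=18: L0/L1/L2 = EG/ABCF/- → run E
t=19: L0/L1/L2 = EG/ABCF/- → run E
t=20: L0/L1/L2 = G/ABCFE/- → run G
t=21: L0/L1/L2 = G/ABCFE/- → run G
t=22: L0/L1/L2 = G/ABCFE/- → run G
t=23: L0/L1/L2 = G/ABCFE/- → run G
t=24: L0/L1/L2 = -/ABCFEG/- → run A
t=25: L0/L1/L2 = -/ABCFEG/- → run A
t=26: L0/L1/L2 = -/ABCFEG/- → run A
t=27: L0/L1/L2 = -/ABCFEG/- → run A
t=28: L0/L1/L2 = -/BCFEG/- → run B
t=29: L0/L1/L2 = -/BCFEG/- → run B
t=30: L0/L1/L2 = -/CFEG/- → run C
t=31: L0/L1/L2 = -/CFEG/- → run C
t=32: L0/L1/L2 = -/FEG/- → run F
t=33: L0/L1/L2 = -/FEG/- → run F
t=34: L0/L1/L2 = -/FEG/- → run F
t=35: L0/L1/L2 = -/FEG/- → run F
t=36: L0/L1/L2 = -/EG/- → run E
t=37: L0/L1/L2 = -/EG/- → run E
t=38: L0/L1/L2 = -/G/- → run G
t=39: L0/L1/L2 = -/G/- → run G
t=40: L0/L1/L2 = -/G/- → run G
t=41: (idle)
t=42: (idle)
t=43: (idle)
t=44: (idle)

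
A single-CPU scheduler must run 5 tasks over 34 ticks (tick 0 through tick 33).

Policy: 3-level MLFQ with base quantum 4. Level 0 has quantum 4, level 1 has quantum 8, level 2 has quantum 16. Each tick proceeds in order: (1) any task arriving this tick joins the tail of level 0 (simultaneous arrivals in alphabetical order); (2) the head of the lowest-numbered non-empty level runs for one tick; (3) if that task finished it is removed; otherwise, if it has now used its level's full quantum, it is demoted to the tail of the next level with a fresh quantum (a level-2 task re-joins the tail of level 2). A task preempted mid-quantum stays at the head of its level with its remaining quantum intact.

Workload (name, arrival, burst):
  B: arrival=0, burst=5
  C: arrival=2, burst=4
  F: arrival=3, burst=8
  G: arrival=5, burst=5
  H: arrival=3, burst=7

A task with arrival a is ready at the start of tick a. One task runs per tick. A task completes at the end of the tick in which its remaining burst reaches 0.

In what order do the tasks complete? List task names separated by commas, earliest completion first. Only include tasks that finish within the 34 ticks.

t=0: L0/L1/L2 = B/-/- → run B
t=1: L0/L1/L2 = B/-/- → run B
t=2: L0/L1/L2 = BC/-/- → run B
t=3: L0/L1/L2 = BCFH/-/- → run B
t=4: L0/L1/L2 = CFH/B/- → run C
t=5: L0/L1/L2 = CFHG/B/- → run C
t=6: L0/L1/L2 = CFHG/B/- → run C
t=7: L0/L1/L2 = CFHG/B/- → run C
t=8: L0/L1/L2 = FHG/B/- → run F
t=9: L0/L1/L2 = FHG/B/- → run F
t=10: L0/L1/L2 = FHG/B/- → run F
t=11: L0/L1/L2 = FHG/B/- → run F
t=12: L0/L1/L2 = HG/BF/- → run H
t=13: L0/L1/L2 = HG/BF/- → run H
t=14: L0/L1/L2 = HG/BF/- → run H
t=15: L0/L1/L2 = HG/BF/- → run H
t=16: L0/L1/L2 = G/BFH/- → run G
t=17: L0/L1/L2 = G/BFH/- → run G
t=18: L0/L1/L2 = G/BFH/- → run G
t=19: L0/L1/L2 = G/BFH/- → run G
t=20: L0/L1/L2 = -/BFHG/- → run B
t=21: L0/L1/L2 = -/FHG/- → run F
t=22: L0/L1/L2 = -/FHG/- → run F
t=23: L0/L1/L2 = -/FHG/- → run F
t=24: L0/L1/L2 = -/FHG/- → run F
t=25: L0/L1/L2 = -/HG/- → run H
t=26: L0/L1/L2 = -/HG/- → run H
t=27: L0/L1/L2 = -/HG/- → run H
t=28: L0/L1/L2 = -/G/- → run G
t=29: (idle)
t=30: (idle)
t=31: (idle)
t=32: (idle)
t=33: (idle)

completion order = C, B, F, H, G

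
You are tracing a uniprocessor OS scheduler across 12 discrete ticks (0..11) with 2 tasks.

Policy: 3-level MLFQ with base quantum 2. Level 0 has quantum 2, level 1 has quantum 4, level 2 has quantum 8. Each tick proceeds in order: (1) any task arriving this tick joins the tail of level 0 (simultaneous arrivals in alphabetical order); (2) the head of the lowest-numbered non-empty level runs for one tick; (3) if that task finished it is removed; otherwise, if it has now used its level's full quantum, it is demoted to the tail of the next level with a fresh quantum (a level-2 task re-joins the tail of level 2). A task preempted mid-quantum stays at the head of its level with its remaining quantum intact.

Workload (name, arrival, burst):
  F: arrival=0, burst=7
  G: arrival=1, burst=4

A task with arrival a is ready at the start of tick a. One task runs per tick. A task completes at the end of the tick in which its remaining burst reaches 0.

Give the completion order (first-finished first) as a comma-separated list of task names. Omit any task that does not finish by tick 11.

completion order = G, F

t=0: L0/L1/L2 = F/-/- → run F
t=1: L0/L1/L2 = FG/-/- → run F
t=2: L0/L1/L2 = G/F/- → run G
t=3: L0/L1/L2 = G/F/- → run G
t=4: L0/L1/L2 = -/FG/- → run F
t=5: L0/L1/L2 = -/FG/- → run F
t=6: L0/L1/L2 = -/FG/- → run F
t=7: L0/L1/L2 = -/FG/- → run F
t=8: L0/L1/L2 = -/G/F → run G
t=9: L0/L1/L2 = -/G/F → run G
t=10: L0/L1/L2 = -/-/F → run F
t=11: (idle)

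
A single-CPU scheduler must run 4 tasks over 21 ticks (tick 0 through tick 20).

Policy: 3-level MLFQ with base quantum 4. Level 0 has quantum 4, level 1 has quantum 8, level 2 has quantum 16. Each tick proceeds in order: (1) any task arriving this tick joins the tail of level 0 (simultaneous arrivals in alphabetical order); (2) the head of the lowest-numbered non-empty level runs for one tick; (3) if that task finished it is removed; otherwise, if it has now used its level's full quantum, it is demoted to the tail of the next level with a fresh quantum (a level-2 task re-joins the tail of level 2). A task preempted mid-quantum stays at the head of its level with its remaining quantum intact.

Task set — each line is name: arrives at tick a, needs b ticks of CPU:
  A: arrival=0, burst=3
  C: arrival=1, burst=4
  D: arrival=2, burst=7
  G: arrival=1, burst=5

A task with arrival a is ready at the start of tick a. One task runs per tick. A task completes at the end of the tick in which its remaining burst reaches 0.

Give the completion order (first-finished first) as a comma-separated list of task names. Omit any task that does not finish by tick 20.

completion order = A, C, G, D

t=0: L0/L1/L2 = A/-/- → run A
t=1: L0/L1/L2 = ACG/-/- → run A
t=2: L0/L1/L2 = ACGD/-/- → run A
t=3: L0/L1/L2 = CGD/-/- → run C
t=4: L0/L1/L2 = CGD/-/- → run C
t=5: L0/L1/L2 = CGD/-/- → run C
t=6: L0/L1/L2 = CGD/-/- → run C
t=7: L0/L1/L2 = GD/-/- → run G
t=8: L0/L1/L2 = GD/-/- → run G
t=9: L0/L1/L2 = GD/-/- → run G
t=10: L0/L1/L2 = GD/-/- → run G
t=11: L0/L1/L2 = D/G/- → run D
t=12: L0/L1/L2 = D/G/- → run D
t=13: L0/L1/L2 = D/G/- → run D
t=14: L0/L1/L2 = D/G/- → run D
t=15: L0/L1/L2 = -/GD/- → run G
t=16: L0/L1/L2 = -/D/- → run D
t=17: L0/L1/L2 = -/D/- → run D
t=18: L0/L1/L2 = -/D/- → run D
t=19: (idle)
t=20: (idle)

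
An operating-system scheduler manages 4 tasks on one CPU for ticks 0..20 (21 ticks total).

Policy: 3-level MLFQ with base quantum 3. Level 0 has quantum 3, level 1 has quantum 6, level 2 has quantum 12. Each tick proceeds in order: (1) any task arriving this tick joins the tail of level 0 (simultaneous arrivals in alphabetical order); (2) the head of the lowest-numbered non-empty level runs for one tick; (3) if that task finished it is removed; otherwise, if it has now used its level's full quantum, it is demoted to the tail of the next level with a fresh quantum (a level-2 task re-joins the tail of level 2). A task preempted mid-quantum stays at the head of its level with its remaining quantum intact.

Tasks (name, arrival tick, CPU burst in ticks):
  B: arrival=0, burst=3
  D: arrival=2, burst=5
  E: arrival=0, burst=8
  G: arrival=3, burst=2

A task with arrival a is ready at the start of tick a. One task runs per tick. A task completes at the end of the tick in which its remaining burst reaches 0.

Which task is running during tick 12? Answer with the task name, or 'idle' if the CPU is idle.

t=0: L0/L1/L2 = BE/-/- → run B
t=1: L0/L1/L2 = BE/-/- → run B
t=2: L0/L1/L2 = BED/-/- → run B
t=3: L0/L1/L2 = EDG/-/- → run E
t=4: L0/L1/L2 = EDG/-/- → run E
t=5: L0/L1/L2 = EDG/-/- → run E
t=6: L0/L1/L2 = DG/E/- → run D
t=7: L0/L1/L2 = DG/E/- → run D
t=8: L0/L1/L2 = DG/E/- → run D
t=9: L0/L1/L2 = G/ED/- → run G
t=10: L0/L1/L2 = G/ED/- → run G
t=11: L0/L1/L2 = -/ED/- → run E
t=12: L0/L1/L2 = -/ED/- → run E
t=13: L0/L1/L2 = -/ED/- → run E
t=14: L0/L1/L2 = -/ED/- → run E
t=15: L0/L1/L2 = -/ED/- → run E
t=16: L0/L1/L2 = -/D/- → run D
t=17: L0/L1/L2 = -/D/- → run D
t=18: (idle)
t=19: (idle)
t=20: (idle)

running at tick 12 = E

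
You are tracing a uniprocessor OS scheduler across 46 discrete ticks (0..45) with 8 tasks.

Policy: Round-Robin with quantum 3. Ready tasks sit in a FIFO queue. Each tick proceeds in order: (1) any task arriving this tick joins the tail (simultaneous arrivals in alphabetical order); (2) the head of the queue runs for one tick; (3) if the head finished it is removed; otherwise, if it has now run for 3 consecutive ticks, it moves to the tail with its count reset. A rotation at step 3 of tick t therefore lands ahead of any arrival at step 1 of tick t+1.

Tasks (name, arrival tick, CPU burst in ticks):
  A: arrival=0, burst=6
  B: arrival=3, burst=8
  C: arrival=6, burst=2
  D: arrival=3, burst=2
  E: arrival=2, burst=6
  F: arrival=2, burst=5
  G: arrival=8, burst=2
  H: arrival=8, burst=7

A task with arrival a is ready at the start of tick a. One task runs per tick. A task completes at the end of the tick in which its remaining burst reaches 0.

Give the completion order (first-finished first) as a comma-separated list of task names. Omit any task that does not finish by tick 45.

t=0: queue=[A] q_used=0 → run A
t=1: queue=[A] q_used=1 → run A
t=2: queue=[A,E,F] q_used=2 → run A
t=3: queue=[E,F,A,B,D] q_used=0 → run E
t=4: queue=[E,F,A,B,D] q_used=1 → run E
t=5: queue=[E,F,A,B,D] q_used=2 → run E
t=6: queue=[F,A,B,D,E,C] q_used=0 → run F
t=7: queue=[F,A,B,D,E,C] q_used=1 → run F
t=8: queue=[F,A,B,D,E,C,G,H] q_used=2 → run F
t=9: queue=[A,B,D,E,C,G,H,F] q_used=0 → run A
t=10: queue=[A,B,D,E,C,G,H,F] q_used=1 → run A
t=11: queue=[A,B,D,E,C,G,H,F] q_used=2 → run A
t=12: queue=[B,D,E,C,G,H,F] q_used=0 → run B
t=13: queue=[B,D,E,C,G,H,F] q_used=1 → run B
t=14: queue=[B,D,E,C,G,H,F] q_used=2 → run B
t=15: queue=[D,E,C,G,H,F,B] q_used=0 → run D
t=16: queue=[D,E,C,G,H,F,B] q_used=1 → run D
t=17: queue=[E,C,G,H,F,B] q_used=0 → run E
t=18: queue=[E,C,G,H,F,B] q_used=1 → run E
t=19: queue=[E,C,G,H,F,B] q_used=2 → run E
t=20: queue=[C,G,H,F,B] q_used=0 → run C
t=21: queue=[C,G,H,F,B] q_used=1 → run C
t=22: queue=[G,H,F,B] q_used=0 → run G
t=23: queue=[G,H,F,B] q_used=1 → run G
t=24: queue=[H,F,B] q_used=0 → run H
t=25: queue=[H,F,B] q_used=1 → run H
t=26: queue=[H,F,B] q_used=2 → run H
t=27: queue=[F,B,H] q_used=0 → run F
t=28: queue=[F,B,H] q_used=1 → run F
t=29: queue=[B,H] q_used=0 → run B
t=30: queue=[B,H] q_used=1 → run B
t=31: queue=[B,H] q_used=2 → run B
t=32: queue=[H,B] q_used=0 → run H
t=33: queue=[H,B] q_used=1 → run H
t=34: queue=[H,B] q_used=2 → run H
t=35: queue=[B,H] q_used=0 → run B
t=36: queue=[B,H] q_used=1 → run B
t=37: queue=[H] q_used=0 → run H
t=38: (idle)
t=39: (idle)
t=40: (idle)
t=41: (idle)
t=42: (idle)
t=43: (idle)
t=44: (idle)
t=45: (idle)

completion order = A, D, E, C, G, F, B, H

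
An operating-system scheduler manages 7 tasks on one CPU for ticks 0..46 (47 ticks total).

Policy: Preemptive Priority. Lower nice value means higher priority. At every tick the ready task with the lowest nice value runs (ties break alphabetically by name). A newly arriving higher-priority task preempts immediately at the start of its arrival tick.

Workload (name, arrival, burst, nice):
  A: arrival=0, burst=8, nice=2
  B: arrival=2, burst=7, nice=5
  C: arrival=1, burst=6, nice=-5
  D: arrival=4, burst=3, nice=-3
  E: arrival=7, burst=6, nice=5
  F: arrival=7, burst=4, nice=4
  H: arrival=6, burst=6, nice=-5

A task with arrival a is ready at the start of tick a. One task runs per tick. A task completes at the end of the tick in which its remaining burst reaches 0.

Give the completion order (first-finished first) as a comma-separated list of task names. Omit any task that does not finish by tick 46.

t=0: ready={A} → run A
t=1: ready={A,C} → run C
t=2: ready={A,B,C} → run C
t=3: ready={A,B,C} → run C
t=4: ready={A,B,C,D} → run C
t=5: ready={A,B,C,D} → run C
t=6: ready={A,B,C,D,H} → run C
t=7: ready={A,B,D,E,F,H} → run H
t=8: ready={A,B,D,E,F,H} → run H
t=9: ready={A,B,D,E,F,H} → run H
t=10: ready={A,B,D,E,F,H} → run H
t=11: ready={A,B,D,E,F,H} → run H
t=12: ready={A,B,D,E,F,H} → run H
t=13: ready={A,B,D,E,F} → run D
t=14: ready={A,B,D,E,F} → run D
t=15: ready={A,B,D,E,F} → run D
t=16: ready={A,B,E,F} → run A
t=17: ready={A,B,E,F} → run A
t=18: ready={A,B,E,F} → run A
t=19: ready={A,B,E,F} → run A
t=20: ready={A,B,E,F} → run A
t=21: ready={A,B,E,F} → run A
t=22: ready={A,B,E,F} → run A
t=23: ready={B,E,F} → run F
t=24: ready={B,E,F} → run F
t=25: ready={B,E,F} → run F
t=26: ready={B,E,F} → run F
t=27: ready={B,E} → run B
t=28: ready={B,E} → run B
t=29: ready={B,E} → run B
t=30: ready={B,E} → run B
t=31: ready={B,E} → run B
t=32: ready={B,E} → run B
t=33: ready={B,E} → run B
t=34: ready={E} → run E
t=35: ready={E} → run E
t=36: ready={E} → run E
t=37: ready={E} → run E
t=38: ready={E} → run E
t=39: ready={E} → run E
t=40: (idle)
t=41: (idle)
t=42: (idle)
t=43: (idle)
t=44: (idle)
t=45: (idle)
t=46: (idle)

completion order = C, H, D, A, F, B, E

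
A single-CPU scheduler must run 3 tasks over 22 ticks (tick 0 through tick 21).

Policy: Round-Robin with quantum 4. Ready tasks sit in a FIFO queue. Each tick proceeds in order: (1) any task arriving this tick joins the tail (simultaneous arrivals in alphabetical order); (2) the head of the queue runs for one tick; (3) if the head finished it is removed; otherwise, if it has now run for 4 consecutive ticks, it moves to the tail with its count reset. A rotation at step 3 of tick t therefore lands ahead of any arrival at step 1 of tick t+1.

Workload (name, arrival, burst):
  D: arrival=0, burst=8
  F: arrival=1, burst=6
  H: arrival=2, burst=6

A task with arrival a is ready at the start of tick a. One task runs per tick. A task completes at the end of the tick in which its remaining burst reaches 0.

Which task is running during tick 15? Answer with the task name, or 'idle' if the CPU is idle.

t=0: queue=[D] q_used=0 → run D
t=1: queue=[D,F] q_used=1 → run D
t=2: queue=[D,F,H] q_used=2 → run D
t=3: queue=[D,F,H] q_used=3 → run D
t=4: queue=[F,H,D] q_used=0 → run F
t=5: queue=[F,H,D] q_used=1 → run F
t=6: queue=[F,H,D] q_used=2 → run F
t=7: queue=[F,H,D] q_used=3 → run F
t=8: queue=[H,D,F] q_used=0 → run H
t=9: queue=[H,D,F] q_used=1 → run H
t=10: queue=[H,D,F] q_used=2 → run H
t=11: queue=[H,D,F] q_used=3 → run H
t=12: queue=[D,F,H] q_used=0 → run D
t=13: queue=[D,F,H] q_used=1 → run D
t=14: queue=[D,F,H] q_used=2 → run D
t=15: queue=[D,F,H] q_used=3 → run D
t=16: queue=[F,H] q_used=0 → run F
t=17: queue=[F,H] q_used=1 → run F
t=18: queue=[H] q_used=0 → run H
t=19: queue=[H] q_used=1 → run H
t=20: (idle)
t=21: (idle)

running at tick 15 = D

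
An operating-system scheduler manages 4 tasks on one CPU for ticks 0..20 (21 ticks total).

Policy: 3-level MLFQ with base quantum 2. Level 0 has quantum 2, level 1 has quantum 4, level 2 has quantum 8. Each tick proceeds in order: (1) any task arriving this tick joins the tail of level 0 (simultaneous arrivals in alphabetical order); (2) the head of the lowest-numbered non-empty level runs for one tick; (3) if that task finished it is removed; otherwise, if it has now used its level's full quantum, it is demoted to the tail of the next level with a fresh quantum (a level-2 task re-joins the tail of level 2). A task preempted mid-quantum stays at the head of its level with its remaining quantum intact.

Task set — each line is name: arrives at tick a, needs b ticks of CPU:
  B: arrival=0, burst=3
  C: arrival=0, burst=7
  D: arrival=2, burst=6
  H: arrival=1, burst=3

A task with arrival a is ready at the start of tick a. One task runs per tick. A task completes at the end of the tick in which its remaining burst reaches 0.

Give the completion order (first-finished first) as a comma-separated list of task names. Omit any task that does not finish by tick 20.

t=0: L0/L1/L2 = BC/-/- → run B
t=1: L0/L1/L2 = BCH/-/- → run B
t=2: L0/L1/L2 = CHD/B/- → run C
t=3: L0/L1/L2 = CHD/B/- → run C
t=4: L0/L1/L2 = HD/BC/- → run H
t=5: L0/L1/L2 = HD/BC/- → run H
t=6: L0/L1/L2 = D/BCH/- → run D
t=7: L0/L1/L2 = D/BCH/- → run D
t=8: L0/L1/L2 = -/BCHD/- → run B
t=9: L0/L1/L2 = -/CHD/- → run C
t=10: L0/L1/L2 = -/CHD/- → run C
t=11: L0/L1/L2 = -/CHD/- → run C
t=12: L0/L1/L2 = -/CHD/- → run C
t=13: L0/L1/L2 = -/HD/C → run H
t=14: L0/L1/L2 = -/D/C → run D
t=15: L0/L1/L2 = -/D/C → run D
t=16: L0/L1/L2 = -/D/C → run D
t=17: L0/L1/L2 = -/D/C → run D
t=18: L0/L1/L2 = -/-/C → run C
t=19: (idle)
t=20: (idle)

completion order = B, H, D, C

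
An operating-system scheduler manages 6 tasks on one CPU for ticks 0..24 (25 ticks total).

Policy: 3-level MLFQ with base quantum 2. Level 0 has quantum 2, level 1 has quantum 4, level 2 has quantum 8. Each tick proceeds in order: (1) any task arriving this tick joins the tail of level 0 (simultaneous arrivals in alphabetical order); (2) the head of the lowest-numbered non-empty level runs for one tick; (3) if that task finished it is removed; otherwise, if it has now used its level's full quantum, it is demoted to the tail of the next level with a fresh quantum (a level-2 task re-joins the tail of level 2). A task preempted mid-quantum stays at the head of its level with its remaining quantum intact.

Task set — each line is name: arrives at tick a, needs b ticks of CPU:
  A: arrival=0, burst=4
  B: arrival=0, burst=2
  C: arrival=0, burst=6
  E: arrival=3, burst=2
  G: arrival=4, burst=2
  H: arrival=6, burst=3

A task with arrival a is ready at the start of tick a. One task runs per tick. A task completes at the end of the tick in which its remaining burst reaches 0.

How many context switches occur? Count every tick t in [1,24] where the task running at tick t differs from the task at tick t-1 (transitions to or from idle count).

context switches = 9

t=0: L0/L1/L2 = ABC/-/- → run A
t=1: L0/L1/L2 = ABC/-/- → run A
t=2: L0/L1/L2 = BC/A/- → run B
t=3: L0/L1/L2 = BCE/A/- → run B
t=4: L0/L1/L2 = CEG/A/- → run C
t=5: L0/L1/L2 = CEG/A/- → run C
t=6: L0/L1/L2 = EGH/AC/- → run E
t=7: L0/L1/L2 = EGH/AC/- → run E
t=8: L0/L1/L2 = GH/AC/- → run G
t=9: L0/L1/L2 = GH/AC/- → run G
t=10: L0/L1/L2 = H/AC/- → run H
t=11: L0/L1/L2 = H/AC/- → run H
t=12: L0/L1/L2 = -/ACH/- → run A
t=13: L0/L1/L2 = -/ACH/- → run A
t=14: L0/L1/L2 = -/CH/- → run C
t=15: L0/L1/L2 = -/CH/- → run C
t=16: L0/L1/L2 = -/CH/- → run C
t=17: L0/L1/L2 = -/CH/- → run C
t=18: L0/L1/L2 = -/H/- → run H
t=19: (idle)
t=20: (idle)
t=21: (idle)
t=22: (idle)
t=23: (idle)
t=24: (idle)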